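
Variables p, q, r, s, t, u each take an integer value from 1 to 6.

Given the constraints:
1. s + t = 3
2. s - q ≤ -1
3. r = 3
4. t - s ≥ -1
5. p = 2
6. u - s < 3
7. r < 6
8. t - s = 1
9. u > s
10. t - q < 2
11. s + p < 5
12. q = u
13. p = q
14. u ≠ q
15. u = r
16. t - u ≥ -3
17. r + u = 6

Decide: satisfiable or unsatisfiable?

Constraint 5 fixes p = 2 and constraint 3 fixes r = 3. Constraints 12, 13, and 15 give p = q = u = r, so p = r. But 2 ≠ 3 — contradiction.

Unsatisfiable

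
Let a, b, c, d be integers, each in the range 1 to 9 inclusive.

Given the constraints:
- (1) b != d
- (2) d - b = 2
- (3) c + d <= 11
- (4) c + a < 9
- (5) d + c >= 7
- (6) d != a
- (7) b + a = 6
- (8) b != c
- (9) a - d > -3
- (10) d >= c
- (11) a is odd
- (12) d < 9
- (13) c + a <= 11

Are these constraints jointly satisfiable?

Satisfiable

Try a = 3, b = 3, c = 5, d = 5.
Check constraint 2: d - b = 2; constraint 3: c + d = 10. The remaining constraints are straightforward to verify.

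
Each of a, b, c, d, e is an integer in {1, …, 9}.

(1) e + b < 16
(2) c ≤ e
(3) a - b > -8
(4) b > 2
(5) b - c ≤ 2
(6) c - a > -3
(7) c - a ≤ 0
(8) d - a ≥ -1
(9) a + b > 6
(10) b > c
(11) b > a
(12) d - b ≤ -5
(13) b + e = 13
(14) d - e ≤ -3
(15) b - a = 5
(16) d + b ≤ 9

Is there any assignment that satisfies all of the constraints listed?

Unsatisfiable

Constraints 5, 7, 8, and 12 give c − b ≥ -2, b − d ≥ 5, d − a ≥ -1, a − c ≥ 0.
Adding all 4 inequalities: the left sides telescope to 0, and the right sides sum to (-2) + 5 + (-1) + 0 = 2. So 0 ≥ 2, which is false.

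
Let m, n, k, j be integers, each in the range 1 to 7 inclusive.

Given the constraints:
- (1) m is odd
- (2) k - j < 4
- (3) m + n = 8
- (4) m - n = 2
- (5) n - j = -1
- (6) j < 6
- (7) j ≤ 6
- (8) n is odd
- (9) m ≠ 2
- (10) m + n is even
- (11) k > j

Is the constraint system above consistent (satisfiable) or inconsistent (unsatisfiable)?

Satisfiable

Setting (m, n, k, j) = (5, 3, 5, 4) satisfies everything: constraint 2: k - j = 1; constraint 3: m + n = 8, and the others follow.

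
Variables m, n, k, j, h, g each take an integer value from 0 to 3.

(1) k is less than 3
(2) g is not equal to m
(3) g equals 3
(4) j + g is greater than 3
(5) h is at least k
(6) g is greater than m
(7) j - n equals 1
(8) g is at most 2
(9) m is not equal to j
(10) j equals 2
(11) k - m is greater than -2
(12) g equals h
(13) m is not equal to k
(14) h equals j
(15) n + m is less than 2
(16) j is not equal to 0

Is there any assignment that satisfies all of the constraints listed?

Constraint 3 fixes g = 3 and constraint 10 fixes j = 2. Constraints 12 and 14 give g = h = j, so g = j. But 3 ≠ 2 — contradiction.

Unsatisfiable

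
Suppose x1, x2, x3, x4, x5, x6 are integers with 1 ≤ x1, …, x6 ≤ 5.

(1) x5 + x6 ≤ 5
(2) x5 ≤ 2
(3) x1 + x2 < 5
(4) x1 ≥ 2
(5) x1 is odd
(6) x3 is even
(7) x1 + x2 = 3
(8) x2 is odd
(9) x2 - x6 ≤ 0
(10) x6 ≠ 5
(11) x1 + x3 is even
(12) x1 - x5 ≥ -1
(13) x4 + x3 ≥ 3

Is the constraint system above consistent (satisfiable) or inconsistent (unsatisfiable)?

Unsatisfiable

Constraint 5 makes x1 odd and constraint 6 makes x3 even, so x1 + x3 must be odd. Constraint 11 says x1 + x3 is even — contradiction.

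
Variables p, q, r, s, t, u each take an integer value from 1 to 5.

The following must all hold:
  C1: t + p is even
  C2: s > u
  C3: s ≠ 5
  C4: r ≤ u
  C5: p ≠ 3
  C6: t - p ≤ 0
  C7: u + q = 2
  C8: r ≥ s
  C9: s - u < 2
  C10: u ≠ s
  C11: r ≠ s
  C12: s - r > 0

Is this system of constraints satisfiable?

Constraints 2, 4, and 8 give u < s, s ≤ r, r ≤ u. Chaining: u < s ≤ r ≤ u, which forces u < u — impossible.

Unsatisfiable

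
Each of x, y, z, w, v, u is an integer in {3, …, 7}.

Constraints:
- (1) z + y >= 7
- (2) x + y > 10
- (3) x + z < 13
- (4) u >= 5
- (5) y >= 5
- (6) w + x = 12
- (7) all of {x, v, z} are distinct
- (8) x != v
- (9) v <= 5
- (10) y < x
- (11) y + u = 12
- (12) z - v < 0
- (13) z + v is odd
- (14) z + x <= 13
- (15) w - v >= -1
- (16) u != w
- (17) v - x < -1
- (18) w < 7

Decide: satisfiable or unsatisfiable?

Setting (x, y, z, w, v, u) = (7, 6, 4, 5, 5, 6) satisfies everything: constraint 1: z + y = 10; constraint 2: x + y = 13; constraint 3: x + z = 11, and the others follow.

Satisfiable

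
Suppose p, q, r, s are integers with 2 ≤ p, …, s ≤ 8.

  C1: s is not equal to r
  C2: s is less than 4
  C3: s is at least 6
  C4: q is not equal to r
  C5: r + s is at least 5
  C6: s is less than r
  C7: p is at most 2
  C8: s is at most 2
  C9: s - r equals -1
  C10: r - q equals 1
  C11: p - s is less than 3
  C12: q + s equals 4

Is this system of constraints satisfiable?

From constraint 3: s ≥ 6. From constraint 2: s ≤ 3. But 3 < 6, so no value of s works.

Unsatisfiable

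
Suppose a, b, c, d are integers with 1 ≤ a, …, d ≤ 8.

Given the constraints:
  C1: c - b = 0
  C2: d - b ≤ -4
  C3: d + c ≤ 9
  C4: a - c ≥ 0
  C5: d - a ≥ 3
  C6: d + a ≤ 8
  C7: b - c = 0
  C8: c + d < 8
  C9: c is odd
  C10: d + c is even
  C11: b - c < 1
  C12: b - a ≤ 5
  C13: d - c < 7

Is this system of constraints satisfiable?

Unsatisfiable

Constraints 2, 5, and 12 give b − d ≥ 4, d − a ≥ 3, a − b ≥ -5.
Adding all 3 inequalities: the left sides telescope to 0, and the right sides sum to 4 + 3 + (-5) = 2. So 0 ≥ 2, which is false.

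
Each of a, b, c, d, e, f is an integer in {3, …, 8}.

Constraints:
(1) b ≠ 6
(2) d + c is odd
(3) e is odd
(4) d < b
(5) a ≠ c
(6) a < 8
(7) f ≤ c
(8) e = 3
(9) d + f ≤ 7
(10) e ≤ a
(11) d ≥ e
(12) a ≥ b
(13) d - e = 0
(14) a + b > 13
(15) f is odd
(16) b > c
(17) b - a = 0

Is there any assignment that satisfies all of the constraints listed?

Satisfiable

One satisfying assignment is a = 7, b = 7, c = 4, d = 3, e = 3, f = 3.
For the less obvious constraints — constraint 9: d + f = 6; constraint 13: d - e = 0; constraint 14: a + b = 14 — and the others hold by inspection.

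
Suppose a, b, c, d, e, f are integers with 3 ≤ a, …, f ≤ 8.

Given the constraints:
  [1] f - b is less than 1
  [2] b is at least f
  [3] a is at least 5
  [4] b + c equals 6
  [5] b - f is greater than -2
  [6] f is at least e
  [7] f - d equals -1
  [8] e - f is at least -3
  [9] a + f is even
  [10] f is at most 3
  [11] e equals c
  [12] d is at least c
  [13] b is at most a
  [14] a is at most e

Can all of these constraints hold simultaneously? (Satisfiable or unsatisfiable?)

Unsatisfiable

From constraints 3 and 14: e ≥ a and a ≥ 5, so e ≥ 5. From constraints 6 and 10: e ≤ f and f ≤ 3, so e ≤ 3. But 3 < 5, so no value of e works.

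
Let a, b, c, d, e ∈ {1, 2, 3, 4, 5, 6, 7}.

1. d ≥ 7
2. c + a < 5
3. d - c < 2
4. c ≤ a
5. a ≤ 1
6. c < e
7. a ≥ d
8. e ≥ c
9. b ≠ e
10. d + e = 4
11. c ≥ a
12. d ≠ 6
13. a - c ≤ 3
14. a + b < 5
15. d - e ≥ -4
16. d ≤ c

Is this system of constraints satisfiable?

Unsatisfiable

From constraints 1 and 7: a ≥ d and d ≥ 7, so a ≥ 7. From constraint 5: a ≤ 1. But 1 < 7, so no value of a works.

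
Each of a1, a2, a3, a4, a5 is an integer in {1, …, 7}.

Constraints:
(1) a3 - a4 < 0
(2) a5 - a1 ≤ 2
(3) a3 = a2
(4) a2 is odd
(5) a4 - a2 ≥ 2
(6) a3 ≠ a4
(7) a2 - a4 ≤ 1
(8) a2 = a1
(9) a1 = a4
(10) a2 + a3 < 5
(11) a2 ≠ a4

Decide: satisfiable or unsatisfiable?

Unsatisfiable

From constraints 3, 8, and 9, a3 = a2 = a1 = a4, so a3 = a4. But constraint 6 says a3 ≠ a4. Contradiction.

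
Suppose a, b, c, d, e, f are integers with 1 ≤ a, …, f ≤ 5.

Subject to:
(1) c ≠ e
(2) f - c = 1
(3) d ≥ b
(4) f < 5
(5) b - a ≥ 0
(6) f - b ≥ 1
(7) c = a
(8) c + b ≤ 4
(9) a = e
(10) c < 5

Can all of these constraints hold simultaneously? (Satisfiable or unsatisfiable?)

Unsatisfiable

From constraints 7 and 9, c = a = e, so c = e. But constraint 1 says c ≠ e. Contradiction.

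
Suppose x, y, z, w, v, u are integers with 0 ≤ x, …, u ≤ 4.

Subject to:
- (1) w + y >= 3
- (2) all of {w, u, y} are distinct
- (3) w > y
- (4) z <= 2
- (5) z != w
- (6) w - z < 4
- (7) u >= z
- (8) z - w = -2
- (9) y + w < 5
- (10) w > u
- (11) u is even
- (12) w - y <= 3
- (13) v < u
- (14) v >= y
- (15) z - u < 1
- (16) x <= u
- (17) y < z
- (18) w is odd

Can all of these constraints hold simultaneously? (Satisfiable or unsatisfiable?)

Satisfiable

Setting (x, y, z, w, v, u) = (1, 0, 1, 3, 0, 2) satisfies everything: constraint 1: w + y = 3; constraint 6: w - z = 2, and the others follow.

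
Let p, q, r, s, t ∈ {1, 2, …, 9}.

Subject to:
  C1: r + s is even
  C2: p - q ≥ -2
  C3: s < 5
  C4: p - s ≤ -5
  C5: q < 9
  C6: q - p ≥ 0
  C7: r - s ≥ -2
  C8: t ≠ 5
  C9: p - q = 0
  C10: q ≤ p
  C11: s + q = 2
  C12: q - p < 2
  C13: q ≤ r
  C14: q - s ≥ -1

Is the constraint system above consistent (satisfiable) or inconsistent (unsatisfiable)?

Constraints 2, 4, and 14 give s − p ≥ 5, p − q ≥ -2, q − s ≥ -1.
Adding all 3 inequalities: the left sides telescope to 0, and the right sides sum to 5 + (-2) + (-1) = 2. So 0 ≥ 2, which is false.

Unsatisfiable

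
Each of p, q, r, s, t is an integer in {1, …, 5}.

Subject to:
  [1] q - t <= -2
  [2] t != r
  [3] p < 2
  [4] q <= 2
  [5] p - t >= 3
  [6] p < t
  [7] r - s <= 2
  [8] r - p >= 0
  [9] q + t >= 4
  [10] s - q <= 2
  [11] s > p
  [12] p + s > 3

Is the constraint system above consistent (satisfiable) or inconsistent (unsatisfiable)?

Constraints 1, 5, 7, 8, and 10 give s − r ≥ -2, r − p ≥ 0, p − t ≥ 3, t − q ≥ 2, q − s ≥ -2.
Adding all 5 inequalities: the left sides telescope to 0, and the right sides sum to (-2) + 0 + 3 + 2 + (-2) = 1. So 0 ≥ 1, which is false.

Unsatisfiable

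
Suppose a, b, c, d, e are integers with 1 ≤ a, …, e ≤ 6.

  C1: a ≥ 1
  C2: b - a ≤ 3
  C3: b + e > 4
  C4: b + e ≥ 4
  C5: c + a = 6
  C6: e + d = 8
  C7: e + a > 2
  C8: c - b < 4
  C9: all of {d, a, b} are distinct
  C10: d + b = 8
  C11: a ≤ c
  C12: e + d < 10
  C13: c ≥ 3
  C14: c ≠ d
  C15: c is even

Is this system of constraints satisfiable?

Satisfiable

The assignment a = 2, b = 3, c = 4, d = 5, e = 3 works:
  constraint 2 holds since b - a = 1.
  constraint 3 holds since b + e = 6.
The rest check out directly.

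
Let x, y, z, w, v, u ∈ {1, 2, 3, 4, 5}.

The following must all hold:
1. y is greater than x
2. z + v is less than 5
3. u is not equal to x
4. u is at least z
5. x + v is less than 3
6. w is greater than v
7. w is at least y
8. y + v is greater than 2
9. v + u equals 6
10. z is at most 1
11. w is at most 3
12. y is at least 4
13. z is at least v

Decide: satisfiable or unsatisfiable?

Unsatisfiable

From constraints 7 and 12: w ≥ y and y ≥ 4, so w ≥ 4. From constraint 11: w ≤ 3. But 3 < 4, so no value of w works.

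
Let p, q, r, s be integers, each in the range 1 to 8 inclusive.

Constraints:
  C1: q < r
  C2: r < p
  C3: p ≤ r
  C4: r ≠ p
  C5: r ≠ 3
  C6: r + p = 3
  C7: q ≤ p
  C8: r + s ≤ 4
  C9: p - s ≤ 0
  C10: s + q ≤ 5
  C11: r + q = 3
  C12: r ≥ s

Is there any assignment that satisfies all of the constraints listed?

Constraints 2, 9, and 12 give r < p, p ≤ s, s ≤ r. Chaining: r < p ≤ s ≤ r, which forces r < r — impossible.

Unsatisfiable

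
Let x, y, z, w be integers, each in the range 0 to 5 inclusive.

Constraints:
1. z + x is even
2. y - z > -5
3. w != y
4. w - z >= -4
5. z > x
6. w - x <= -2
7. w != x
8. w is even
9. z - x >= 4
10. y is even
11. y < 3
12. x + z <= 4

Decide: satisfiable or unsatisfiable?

Constraints 4, 6, and 9 give w − z ≥ -4, z − x ≥ 4, x − w ≥ 2.
Adding all 3 inequalities: the left sides telescope to 0, and the right sides sum to (-4) + 4 + 2 = 2. So 0 ≥ 2, which is false.

Unsatisfiable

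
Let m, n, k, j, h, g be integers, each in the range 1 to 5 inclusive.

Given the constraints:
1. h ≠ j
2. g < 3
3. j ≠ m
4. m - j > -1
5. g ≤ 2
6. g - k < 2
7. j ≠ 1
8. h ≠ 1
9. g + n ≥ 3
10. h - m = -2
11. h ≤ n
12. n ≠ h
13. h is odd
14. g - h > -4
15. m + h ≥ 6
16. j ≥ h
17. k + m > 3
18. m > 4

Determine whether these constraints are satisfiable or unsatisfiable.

Satisfiable

Setting (m, n, k, j, h, g) = (5, 5, 1, 4, 3, 1) satisfies everything: constraint 4: m - j = 1; constraint 6: g - k = 0; constraint 9: g + n = 6, and the others follow.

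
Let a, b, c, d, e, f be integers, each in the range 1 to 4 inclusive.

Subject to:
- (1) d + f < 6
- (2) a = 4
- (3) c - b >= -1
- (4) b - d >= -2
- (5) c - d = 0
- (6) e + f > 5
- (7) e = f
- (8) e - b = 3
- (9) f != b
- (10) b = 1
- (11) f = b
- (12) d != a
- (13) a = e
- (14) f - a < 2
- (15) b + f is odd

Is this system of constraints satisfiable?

Unsatisfiable

Constraint 2 fixes a = 4 and constraint 10 fixes b = 1. Constraints 7, 11, and 13 give a = e = f = b, so a = b. But 4 ≠ 1 — contradiction.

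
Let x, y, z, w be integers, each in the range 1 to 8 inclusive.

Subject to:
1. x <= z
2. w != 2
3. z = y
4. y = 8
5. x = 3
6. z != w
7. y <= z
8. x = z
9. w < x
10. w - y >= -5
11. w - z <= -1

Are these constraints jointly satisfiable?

Constraint 5 fixes x = 3 and constraint 4 fixes y = 8. Constraints 3 and 8 give x = z = y, so x = y. But 3 ≠ 8 — contradiction.

Unsatisfiable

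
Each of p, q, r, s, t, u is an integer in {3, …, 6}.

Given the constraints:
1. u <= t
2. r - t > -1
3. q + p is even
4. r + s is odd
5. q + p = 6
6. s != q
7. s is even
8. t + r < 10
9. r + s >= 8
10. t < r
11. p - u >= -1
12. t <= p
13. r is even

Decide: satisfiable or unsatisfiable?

Constraint 13 makes r even and constraint 7 makes s even, so r + s must be even. Constraint 4 says r + s is odd — contradiction.

Unsatisfiable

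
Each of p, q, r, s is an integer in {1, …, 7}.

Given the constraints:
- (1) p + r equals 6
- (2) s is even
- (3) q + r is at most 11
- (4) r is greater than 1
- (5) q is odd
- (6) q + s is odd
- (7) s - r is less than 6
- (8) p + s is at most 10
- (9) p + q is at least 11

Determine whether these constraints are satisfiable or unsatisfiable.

Satisfiable

Try p = 4, q = 7, r = 2, s = 6.
Check constraint 1: p + r = 6; constraint 3: q + r = 9; constraint 7: s - r = 4. The remaining constraints are straightforward to verify.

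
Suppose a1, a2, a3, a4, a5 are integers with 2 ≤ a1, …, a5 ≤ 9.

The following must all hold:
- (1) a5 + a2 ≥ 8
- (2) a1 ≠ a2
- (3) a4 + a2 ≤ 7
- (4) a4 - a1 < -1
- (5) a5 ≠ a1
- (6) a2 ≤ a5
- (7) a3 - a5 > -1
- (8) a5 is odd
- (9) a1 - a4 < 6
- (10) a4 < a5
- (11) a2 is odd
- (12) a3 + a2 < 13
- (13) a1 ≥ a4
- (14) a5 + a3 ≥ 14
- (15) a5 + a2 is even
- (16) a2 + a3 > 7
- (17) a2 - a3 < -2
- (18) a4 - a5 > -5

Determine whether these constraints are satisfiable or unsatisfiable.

Satisfiable

Setting (a1, a2, a3, a4, a5) = (6, 3, 7, 3, 7) satisfies everything: constraint 1: a5 + a2 = 10; constraint 3: a4 + a2 = 6; constraint 4: a4 - a1 = -3, and the others follow.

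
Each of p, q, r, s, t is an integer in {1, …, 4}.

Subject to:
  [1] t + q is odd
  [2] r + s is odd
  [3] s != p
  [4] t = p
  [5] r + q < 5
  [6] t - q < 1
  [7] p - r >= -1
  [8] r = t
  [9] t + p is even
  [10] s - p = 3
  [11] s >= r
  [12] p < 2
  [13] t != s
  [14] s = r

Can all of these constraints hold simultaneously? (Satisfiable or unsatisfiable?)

From constraints 4, 8, and 14, s = r = t = p, so s = p. But constraint 3 says s ≠ p. Contradiction.

Unsatisfiable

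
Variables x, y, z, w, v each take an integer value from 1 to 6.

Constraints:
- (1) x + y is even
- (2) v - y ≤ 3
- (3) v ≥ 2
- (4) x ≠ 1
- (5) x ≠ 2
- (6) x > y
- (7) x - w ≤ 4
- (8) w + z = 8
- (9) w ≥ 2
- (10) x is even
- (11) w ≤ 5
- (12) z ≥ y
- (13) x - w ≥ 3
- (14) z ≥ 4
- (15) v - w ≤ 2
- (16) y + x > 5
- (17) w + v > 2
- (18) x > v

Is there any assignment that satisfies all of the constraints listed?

The assignment x = 6, y = 2, z = 5, w = 3, v = 2 works:
  constraint 2 holds since v - y = 0.
  constraint 7 holds since x - w = 3.
  constraint 8 holds since w + z = 8.
The rest check out directly.

Satisfiable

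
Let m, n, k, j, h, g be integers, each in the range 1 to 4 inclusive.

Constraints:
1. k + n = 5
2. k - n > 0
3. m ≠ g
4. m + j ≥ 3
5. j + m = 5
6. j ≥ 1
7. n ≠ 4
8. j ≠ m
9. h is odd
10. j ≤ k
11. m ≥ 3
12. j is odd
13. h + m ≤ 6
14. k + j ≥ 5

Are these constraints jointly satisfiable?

Try m = 4, n = 1, k = 4, j = 1, h = 1, g = 1.
Check constraint 1: k + n = 5; constraint 2: k - n = 3; constraint 4: m + j = 5. The remaining constraints are straightforward to verify.

Satisfiable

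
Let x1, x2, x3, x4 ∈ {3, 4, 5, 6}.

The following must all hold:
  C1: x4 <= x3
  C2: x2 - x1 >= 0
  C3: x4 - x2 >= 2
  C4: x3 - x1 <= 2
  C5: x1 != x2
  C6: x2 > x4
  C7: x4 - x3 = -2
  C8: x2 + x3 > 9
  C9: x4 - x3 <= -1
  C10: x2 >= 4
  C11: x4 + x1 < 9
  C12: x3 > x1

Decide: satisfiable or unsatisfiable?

Unsatisfiable

Constraints 2, 3, 4, and 9 give x4 − x2 ≥ 2, x2 − x1 ≥ 0, x1 − x3 ≥ -2, x3 − x4 ≥ 1.
Adding all 4 inequalities: the left sides telescope to 0, and the right sides sum to 2 + 0 + (-2) + 1 = 1. So 0 ≥ 1, which is false.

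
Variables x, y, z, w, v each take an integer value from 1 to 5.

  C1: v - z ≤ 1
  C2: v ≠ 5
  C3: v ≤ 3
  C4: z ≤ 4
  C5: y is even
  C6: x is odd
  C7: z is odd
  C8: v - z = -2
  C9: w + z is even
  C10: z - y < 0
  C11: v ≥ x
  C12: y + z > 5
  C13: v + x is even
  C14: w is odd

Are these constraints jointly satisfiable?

Satisfiable

Setting (x, y, z, w, v) = (1, 4, 3, 5, 1) satisfies everything: constraint 1: v - z = -2; constraint 8: v - z = -2; constraint 10: z - y = -1, and the others follow.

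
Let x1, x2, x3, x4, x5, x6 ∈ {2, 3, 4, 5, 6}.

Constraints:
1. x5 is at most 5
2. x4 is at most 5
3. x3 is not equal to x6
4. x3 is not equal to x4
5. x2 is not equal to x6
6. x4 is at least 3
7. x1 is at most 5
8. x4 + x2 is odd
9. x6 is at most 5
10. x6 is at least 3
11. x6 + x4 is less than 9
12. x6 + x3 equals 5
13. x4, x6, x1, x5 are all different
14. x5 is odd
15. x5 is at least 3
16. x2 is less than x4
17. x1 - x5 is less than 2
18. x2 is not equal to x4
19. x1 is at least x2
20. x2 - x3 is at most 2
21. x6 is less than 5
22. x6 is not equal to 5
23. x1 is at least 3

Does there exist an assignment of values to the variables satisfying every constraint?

Constraints 1, 2, 6, 7, 9, 10, 15, and 23 confine each of x4, x6, x1, x5 to the 3 values {3, …, 5}.
Constraint 13 requires all 4 of them to be distinct, but only 3 values are available — impossible by the pigeonhole principle.

Unsatisfiable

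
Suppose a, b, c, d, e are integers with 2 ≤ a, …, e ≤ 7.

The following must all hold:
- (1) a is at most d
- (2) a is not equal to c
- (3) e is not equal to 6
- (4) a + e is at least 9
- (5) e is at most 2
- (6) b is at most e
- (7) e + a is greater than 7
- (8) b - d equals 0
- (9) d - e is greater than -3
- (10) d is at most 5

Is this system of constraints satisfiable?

From constraints 1 and 10: a ≤ d ≤ 5. From constraint 5: e ≤ 2. Hence a + e ≤ 7. But constraint 4 requires a + e ≥ 9, and 9 > 7. Contradiction.

Unsatisfiable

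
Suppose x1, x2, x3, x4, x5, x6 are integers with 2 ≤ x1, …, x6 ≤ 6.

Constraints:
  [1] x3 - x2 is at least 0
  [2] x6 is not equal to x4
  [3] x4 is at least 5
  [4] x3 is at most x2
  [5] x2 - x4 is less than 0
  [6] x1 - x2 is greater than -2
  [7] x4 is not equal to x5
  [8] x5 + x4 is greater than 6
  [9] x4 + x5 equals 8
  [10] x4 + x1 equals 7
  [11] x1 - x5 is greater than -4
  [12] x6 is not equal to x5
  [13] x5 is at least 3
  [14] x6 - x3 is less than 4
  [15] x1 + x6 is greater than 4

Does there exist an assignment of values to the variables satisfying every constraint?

Setting (x1, x2, x3, x4, x5, x6) = (2, 2, 2, 5, 3, 4) satisfies everything: constraint 1: x3 - x2 = 0; constraint 5: x2 - x4 = -3; constraint 6: x1 - x2 = 0, and the others follow.

Satisfiable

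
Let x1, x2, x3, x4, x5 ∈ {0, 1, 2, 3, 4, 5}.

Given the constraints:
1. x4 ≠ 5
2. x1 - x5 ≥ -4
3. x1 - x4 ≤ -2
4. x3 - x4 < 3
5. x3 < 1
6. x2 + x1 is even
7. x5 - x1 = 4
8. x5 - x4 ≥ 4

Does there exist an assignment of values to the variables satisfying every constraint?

Unsatisfiable

Constraints 2, 3, and 8 give x1 − x5 ≥ -4, x5 − x4 ≥ 4, x4 − x1 ≥ 2.
Adding all 3 inequalities: the left sides telescope to 0, and the right sides sum to (-4) + 4 + 2 = 2. So 0 ≥ 2, which is false.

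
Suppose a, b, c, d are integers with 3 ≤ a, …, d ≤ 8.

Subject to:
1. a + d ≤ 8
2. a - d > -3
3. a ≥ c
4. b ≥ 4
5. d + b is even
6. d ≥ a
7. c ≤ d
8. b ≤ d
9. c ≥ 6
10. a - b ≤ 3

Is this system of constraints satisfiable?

From constraints 3 and 9: a ≥ c ≥ 6. From constraints 4 and 8: d ≥ b ≥ 4. Hence a + d ≥ 10. But constraint 1 requires a + d ≤ 8, and 8 < 10. Contradiction.

Unsatisfiable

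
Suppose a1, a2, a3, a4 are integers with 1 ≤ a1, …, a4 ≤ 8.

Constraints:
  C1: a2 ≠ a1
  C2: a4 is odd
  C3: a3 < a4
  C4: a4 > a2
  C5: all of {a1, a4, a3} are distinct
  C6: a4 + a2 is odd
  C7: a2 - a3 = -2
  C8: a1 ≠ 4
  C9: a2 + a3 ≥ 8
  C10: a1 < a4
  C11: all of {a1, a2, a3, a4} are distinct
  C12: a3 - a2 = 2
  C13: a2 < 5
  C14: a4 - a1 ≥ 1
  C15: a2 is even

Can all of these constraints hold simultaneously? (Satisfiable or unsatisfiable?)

One satisfying assignment is a1 = 5, a2 = 4, a3 = 6, a4 = 7.
For the less obvious constraints — constraint 7: a2 - a3 = -2; constraint 9: a2 + a3 = 10; constraint 12: a3 - a2 = 2 — and the others hold by inspection.

Satisfiable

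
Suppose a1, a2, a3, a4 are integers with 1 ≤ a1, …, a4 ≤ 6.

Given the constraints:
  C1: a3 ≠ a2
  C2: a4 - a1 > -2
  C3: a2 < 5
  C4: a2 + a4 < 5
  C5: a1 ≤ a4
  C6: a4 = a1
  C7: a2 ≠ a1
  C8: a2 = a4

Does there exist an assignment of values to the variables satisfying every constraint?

Unsatisfiable

From constraints 6 and 8, a2 = a4 = a1, so a2 = a1. But constraint 7 says a2 ≠ a1. Contradiction.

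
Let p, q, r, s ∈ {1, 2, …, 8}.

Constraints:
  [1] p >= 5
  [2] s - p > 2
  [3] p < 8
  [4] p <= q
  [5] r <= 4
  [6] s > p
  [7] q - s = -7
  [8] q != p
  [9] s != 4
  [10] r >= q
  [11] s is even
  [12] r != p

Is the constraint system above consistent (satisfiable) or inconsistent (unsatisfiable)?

Unsatisfiable

From constraints 1 and 4: q ≥ p and p ≥ 5, so q ≥ 5. From constraints 5 and 10: q ≤ r and r ≤ 4, so q ≤ 4. But 4 < 5, so no value of q works.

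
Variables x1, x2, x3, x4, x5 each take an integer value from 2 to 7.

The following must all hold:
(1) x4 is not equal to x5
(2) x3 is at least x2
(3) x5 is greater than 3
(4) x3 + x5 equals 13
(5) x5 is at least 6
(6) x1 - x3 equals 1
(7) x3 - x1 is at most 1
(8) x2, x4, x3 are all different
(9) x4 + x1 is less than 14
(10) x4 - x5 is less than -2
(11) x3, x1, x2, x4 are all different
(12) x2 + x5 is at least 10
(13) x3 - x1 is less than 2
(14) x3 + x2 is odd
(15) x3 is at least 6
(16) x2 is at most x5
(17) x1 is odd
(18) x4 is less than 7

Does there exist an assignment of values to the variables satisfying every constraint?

Satisfiable

The assignment x1 = 7, x2 = 5, x3 = 6, x4 = 4, x5 = 7 works:
  constraint 4 holds since x3 + x5 = 13.
  constraint 6 holds since x1 - x3 = 1.
The rest check out directly.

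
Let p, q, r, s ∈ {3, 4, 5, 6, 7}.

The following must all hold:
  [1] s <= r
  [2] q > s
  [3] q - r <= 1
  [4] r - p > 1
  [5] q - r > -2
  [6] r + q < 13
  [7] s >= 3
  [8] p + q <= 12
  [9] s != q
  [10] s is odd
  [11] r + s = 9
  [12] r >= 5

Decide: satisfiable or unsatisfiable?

Setting (p, q, r, s) = (4, 5, 6, 3) satisfies everything: constraint 3: q - r = -1; constraint 4: r - p = 2; constraint 5: q - r = -1, and the others follow.

Satisfiable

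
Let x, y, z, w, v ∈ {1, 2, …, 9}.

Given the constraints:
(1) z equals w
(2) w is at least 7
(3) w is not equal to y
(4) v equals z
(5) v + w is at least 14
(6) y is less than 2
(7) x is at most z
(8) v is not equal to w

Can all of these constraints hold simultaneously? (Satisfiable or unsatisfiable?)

Unsatisfiable

From constraints 1 and 4, v = z = w, so v = w. But constraint 8 says v ≠ w. Contradiction.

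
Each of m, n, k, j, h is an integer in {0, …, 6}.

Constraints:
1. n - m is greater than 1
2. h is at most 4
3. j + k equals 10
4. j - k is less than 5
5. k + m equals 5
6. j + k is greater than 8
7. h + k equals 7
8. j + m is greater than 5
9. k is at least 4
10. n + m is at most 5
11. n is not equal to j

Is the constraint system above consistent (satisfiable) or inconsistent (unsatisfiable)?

Setting (m, n, k, j, h) = (1, 3, 4, 6, 3) satisfies everything: constraint 1: n - m = 2; constraint 3: j + k = 10, and the others follow.

Satisfiable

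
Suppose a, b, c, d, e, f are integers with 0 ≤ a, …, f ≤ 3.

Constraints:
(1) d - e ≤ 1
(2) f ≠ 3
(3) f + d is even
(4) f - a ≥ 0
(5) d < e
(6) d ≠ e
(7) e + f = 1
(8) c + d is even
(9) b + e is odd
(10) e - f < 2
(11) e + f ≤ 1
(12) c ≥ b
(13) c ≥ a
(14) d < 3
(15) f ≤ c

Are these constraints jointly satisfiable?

One satisfying assignment is a = 0, b = 0, c = 0, d = 0, e = 1, f = 0.
For the less obvious constraints — constraint 1: d - e = -1; constraint 4: f - a = 0; constraint 7: e + f = 1 — and the others hold by inspection.

Satisfiable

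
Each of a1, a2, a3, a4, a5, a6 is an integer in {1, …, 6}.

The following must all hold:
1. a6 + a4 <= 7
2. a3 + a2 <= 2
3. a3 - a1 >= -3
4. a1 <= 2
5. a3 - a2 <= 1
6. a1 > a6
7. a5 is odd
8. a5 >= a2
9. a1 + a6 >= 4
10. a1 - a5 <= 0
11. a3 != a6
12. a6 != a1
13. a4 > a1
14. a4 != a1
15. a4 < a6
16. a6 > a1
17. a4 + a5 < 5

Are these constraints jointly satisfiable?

Constraints 6, 13, and 15 give a1 < a4, a4 < a6, a6 < a1. Chaining: a1 < a4 < a6 < a1, which forces a1 < a1 — impossible.

Unsatisfiable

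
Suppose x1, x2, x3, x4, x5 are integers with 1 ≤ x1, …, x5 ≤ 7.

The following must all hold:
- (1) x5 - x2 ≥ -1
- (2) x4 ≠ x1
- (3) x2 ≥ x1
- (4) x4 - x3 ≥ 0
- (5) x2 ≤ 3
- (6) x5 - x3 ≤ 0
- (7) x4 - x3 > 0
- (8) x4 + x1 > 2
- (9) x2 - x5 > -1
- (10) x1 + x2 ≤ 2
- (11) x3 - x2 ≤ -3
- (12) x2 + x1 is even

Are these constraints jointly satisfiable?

Unsatisfiable

Constraints 1, 6, and 11 give x3 − x5 ≥ 0, x5 − x2 ≥ -1, x2 − x3 ≥ 3.
Adding all 3 inequalities: the left sides telescope to 0, and the right sides sum to 0 + (-1) + 3 = 2. So 0 ≥ 2, which is false.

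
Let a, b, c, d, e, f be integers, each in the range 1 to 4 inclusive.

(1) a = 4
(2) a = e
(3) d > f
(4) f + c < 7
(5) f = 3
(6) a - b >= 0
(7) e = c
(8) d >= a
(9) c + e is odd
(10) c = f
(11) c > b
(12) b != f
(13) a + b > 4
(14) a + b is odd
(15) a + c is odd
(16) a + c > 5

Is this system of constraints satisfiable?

Unsatisfiable

Constraint 1 fixes a = 4 and constraint 5 fixes f = 3. Constraints 2, 7, and 10 give a = e = c = f, so a = f. But 4 ≠ 3 — contradiction.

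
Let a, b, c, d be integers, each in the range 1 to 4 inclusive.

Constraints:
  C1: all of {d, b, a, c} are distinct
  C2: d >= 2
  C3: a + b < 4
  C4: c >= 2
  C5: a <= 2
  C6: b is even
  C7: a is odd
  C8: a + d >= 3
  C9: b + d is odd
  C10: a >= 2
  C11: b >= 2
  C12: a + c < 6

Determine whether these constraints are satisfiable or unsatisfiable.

Unsatisfiable

Constraints 2, 4, 10, and 11 confine each of d, b, a, c to the 3 values {2, …, 4} (the domain already gives each ≤ 4).
Constraint 1 requires all 4 of them to be distinct, but only 3 values are available — impossible by the pigeonhole principle.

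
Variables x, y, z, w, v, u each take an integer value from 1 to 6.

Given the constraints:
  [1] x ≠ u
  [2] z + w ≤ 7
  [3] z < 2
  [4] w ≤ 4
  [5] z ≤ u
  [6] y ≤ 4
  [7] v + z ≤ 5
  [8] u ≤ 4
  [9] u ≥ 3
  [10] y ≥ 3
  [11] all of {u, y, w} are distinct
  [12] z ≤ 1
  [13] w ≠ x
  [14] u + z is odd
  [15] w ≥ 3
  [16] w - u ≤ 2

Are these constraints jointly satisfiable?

Unsatisfiable

Constraints 4, 6, 8, 9, 10, and 15 confine each of u, y, w to the 2 values {3, 4}.
Constraint 11 requires all 3 of them to be distinct, but only 2 values are available — impossible by the pigeonhole principle.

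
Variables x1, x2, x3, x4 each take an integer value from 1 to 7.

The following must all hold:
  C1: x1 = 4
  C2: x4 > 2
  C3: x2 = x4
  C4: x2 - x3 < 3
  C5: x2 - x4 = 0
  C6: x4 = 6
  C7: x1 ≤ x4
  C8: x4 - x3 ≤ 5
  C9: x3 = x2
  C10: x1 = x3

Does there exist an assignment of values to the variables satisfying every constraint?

Constraint 1 fixes x1 = 4 and constraint 6 fixes x4 = 6. Constraints 3, 9, and 10 give x1 = x3 = x2 = x4, so x1 = x4. But 4 ≠ 6 — contradiction.

Unsatisfiable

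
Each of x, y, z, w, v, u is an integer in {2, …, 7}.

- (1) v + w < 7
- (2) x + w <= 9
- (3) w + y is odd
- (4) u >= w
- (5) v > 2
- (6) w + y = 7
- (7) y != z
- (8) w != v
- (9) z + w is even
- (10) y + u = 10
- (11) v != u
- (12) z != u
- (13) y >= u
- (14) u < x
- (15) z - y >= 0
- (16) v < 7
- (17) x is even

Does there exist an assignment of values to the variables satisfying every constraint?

Setting (x, y, z, w, v, u) = (6, 5, 6, 2, 4, 5) satisfies everything: constraint 1: v + w = 6; constraint 2: x + w = 8, and the others follow.

Satisfiable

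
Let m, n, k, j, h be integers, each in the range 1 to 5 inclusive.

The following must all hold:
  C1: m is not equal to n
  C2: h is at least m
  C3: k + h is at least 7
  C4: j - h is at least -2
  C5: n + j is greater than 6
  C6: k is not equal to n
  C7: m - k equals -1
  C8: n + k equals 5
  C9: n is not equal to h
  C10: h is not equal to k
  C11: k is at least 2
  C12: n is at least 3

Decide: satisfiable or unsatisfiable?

One satisfying assignment is m = 1, n = 3, k = 2, j = 4, h = 5.
For the less obvious constraints — constraint 3: k + h = 7; constraint 4: j - h = -1; constraint 5: n + j = 7 — and the others hold by inspection.

Satisfiable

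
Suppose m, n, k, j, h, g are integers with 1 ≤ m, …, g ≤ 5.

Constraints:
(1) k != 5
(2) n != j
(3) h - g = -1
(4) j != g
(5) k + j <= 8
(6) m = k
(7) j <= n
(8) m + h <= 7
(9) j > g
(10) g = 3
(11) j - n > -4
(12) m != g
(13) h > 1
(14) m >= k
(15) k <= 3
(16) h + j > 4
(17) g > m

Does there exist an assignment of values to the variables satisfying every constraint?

Try m = 2, n = 5, k = 2, j = 4, h = 2, g = 3.
Check constraint 3: h - g = -1; constraint 5: k + j = 6; constraint 8: m + h = 4. The remaining constraints are straightforward to verify.

Satisfiable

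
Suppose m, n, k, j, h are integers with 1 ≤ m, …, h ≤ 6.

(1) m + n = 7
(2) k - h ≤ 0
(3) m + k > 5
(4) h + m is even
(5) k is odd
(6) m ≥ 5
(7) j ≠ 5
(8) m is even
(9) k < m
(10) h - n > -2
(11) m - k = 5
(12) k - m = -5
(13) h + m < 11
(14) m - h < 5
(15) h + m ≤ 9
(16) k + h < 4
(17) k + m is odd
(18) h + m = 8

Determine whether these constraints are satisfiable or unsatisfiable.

Setting (m, n, k, j, h) = (6, 1, 1, 6, 2) satisfies everything: constraint 1: m + n = 7; constraint 2: k - h = -1, and the others follow.

Satisfiable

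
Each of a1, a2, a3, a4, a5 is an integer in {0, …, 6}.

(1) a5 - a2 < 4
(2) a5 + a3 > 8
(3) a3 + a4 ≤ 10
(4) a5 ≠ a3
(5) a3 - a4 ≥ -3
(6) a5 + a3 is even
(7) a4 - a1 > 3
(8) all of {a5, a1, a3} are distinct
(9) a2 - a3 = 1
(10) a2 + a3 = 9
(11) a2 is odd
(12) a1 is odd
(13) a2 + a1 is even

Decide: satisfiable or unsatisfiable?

Setting (a1, a2, a3, a4, a5) = (1, 5, 4, 6, 6) satisfies everything: constraint 1: a5 - a2 = 1; constraint 2: a5 + a3 = 10; constraint 3: a3 + a4 = 10, and the others follow.

Satisfiable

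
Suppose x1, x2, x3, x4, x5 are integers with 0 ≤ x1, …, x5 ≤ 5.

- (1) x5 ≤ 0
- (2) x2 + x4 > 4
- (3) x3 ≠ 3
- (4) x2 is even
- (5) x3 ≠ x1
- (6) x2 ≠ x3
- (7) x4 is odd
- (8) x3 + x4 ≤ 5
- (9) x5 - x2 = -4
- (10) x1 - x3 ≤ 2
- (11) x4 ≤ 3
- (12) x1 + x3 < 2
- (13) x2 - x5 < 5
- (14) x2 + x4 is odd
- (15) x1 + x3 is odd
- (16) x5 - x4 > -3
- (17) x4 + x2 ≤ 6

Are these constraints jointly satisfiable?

Satisfiable

Setting (x1, x2, x3, x4, x5) = (0, 4, 1, 1, 0) satisfies everything: constraint 2: x2 + x4 = 5; constraint 8: x3 + x4 = 2, and the others follow.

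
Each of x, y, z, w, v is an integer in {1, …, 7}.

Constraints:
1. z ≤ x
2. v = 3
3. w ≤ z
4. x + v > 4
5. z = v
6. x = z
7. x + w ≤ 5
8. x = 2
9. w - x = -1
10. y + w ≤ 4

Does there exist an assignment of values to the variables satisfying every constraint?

Constraint 8 fixes x = 2 and constraint 2 fixes v = 3. Constraints 5 and 6 give x = z = v, so x = v. But 2 ≠ 3 — contradiction.

Unsatisfiable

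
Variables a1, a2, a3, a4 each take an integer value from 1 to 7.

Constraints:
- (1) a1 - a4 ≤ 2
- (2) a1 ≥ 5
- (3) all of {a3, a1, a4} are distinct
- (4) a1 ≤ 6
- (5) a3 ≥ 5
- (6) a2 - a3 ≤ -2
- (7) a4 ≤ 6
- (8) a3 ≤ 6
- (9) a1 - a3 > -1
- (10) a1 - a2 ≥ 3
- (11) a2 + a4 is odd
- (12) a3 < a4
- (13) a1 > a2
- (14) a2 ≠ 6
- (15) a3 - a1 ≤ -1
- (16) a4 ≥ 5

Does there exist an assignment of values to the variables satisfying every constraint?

Unsatisfiable

Constraints 2, 4, 5, 7, 8, and 16 confine each of a3, a1, a4 to the 2 values {5, 6}.
Constraint 3 requires all 3 of them to be distinct, but only 2 values are available — impossible by the pigeonhole principle.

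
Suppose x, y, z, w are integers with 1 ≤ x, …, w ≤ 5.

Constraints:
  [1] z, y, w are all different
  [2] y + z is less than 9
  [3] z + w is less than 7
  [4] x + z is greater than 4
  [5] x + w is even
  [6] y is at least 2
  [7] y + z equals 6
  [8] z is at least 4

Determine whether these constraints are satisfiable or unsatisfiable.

Satisfiable

The assignment x = 1, y = 2, z = 4, w = 1 works:
  constraint 2 holds since y + z = 6.
  constraint 3 holds since z + w = 5.
  constraint 4 holds since x + z = 5.
The rest check out directly.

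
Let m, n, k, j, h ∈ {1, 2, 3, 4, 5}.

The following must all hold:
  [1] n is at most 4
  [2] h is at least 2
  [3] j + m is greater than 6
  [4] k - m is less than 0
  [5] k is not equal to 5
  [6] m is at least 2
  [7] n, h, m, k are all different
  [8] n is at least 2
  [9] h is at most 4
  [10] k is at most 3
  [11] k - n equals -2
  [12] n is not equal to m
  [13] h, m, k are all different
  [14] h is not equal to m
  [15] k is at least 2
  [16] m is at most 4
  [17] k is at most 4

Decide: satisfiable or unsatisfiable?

Unsatisfiable

Constraints 1, 2, 6, 8, 9, 15, 16, and 17 confine each of n, h, m, k to the 3 values {2, …, 4}.
Constraint 7 requires all 4 of them to be distinct, but only 3 values are available — impossible by the pigeonhole principle.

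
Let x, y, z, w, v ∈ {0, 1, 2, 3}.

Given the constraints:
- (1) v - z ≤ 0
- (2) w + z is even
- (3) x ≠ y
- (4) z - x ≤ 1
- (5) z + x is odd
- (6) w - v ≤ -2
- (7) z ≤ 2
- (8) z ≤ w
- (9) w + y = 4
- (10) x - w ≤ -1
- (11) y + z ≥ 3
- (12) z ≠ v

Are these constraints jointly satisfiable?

Unsatisfiable

Constraints 1, 4, 6, and 10 give v − w ≥ 2, w − x ≥ 1, x − z ≥ -1, z − v ≥ 0.
Adding all 4 inequalities: the left sides telescope to 0, and the right sides sum to 2 + 1 + (-1) + 0 = 2. So 0 ≥ 2, which is false.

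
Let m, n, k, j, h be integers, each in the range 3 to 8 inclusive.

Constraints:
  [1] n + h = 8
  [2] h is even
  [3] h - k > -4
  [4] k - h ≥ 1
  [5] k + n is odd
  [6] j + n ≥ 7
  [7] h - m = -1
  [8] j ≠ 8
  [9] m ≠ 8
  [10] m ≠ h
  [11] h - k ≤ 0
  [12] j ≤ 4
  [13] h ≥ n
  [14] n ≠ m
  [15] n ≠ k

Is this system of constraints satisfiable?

Take m = 5, n = 4, k = 5, j = 4, h = 4. Then constraint 1: n + h = 8; constraint 3: h - k = -1; constraint 4: k - h = 1, and every other listed constraint is also met.

Satisfiable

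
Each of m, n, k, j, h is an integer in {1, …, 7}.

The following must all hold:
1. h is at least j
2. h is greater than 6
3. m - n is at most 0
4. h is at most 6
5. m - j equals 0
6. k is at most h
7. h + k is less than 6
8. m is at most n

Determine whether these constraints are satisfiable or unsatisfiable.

From constraint 2: h ≥ 7. From constraint 4: h ≤ 6. But 6 < 7, so no value of h works.

Unsatisfiable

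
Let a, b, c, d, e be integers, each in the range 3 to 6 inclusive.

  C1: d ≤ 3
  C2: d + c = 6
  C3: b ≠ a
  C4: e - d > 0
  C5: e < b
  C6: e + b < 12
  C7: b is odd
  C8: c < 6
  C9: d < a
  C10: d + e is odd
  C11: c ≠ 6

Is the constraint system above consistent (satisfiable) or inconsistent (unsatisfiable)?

Satisfiable

One satisfying assignment is a = 6, b = 5, c = 3, d = 3, e = 4.
For the less obvious constraints — constraint 2: d + c = 6; constraint 4: e - d = 1; constraint 6: e + b = 9 — and the others hold by inspection.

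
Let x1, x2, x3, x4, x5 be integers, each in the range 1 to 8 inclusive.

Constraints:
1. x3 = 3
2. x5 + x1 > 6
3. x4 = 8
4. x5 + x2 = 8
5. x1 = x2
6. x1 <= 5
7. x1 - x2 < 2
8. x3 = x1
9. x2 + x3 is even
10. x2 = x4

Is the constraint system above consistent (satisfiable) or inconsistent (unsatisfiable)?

Constraint 1 fixes x3 = 3 and constraint 3 fixes x4 = 8. Constraints 5, 8, and 10 give x3 = x1 = x2 = x4, so x3 = x4. But 3 ≠ 8 — contradiction.

Unsatisfiable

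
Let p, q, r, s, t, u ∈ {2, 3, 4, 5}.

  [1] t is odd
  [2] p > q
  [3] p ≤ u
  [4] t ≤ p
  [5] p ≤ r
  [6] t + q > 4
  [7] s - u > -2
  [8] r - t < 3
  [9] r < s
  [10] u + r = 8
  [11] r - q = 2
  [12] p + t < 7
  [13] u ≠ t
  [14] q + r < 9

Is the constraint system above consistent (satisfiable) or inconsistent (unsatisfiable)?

One satisfying assignment is p = 3, q = 2, r = 4, s = 5, t = 3, u = 4.
For the less obvious constraints — constraint 6: t + q = 5; constraint 7: s - u = 1 — and the others hold by inspection.

Satisfiable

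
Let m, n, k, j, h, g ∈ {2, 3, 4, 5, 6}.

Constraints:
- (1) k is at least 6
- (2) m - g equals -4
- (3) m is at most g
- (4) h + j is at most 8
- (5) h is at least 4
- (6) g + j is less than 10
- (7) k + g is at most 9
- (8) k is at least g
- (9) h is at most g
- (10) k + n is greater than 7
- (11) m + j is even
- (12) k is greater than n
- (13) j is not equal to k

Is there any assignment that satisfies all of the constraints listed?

Unsatisfiable

From constraint 1: k ≥ 6. From constraints 5 and 9: g ≥ h ≥ 4. Hence k + g ≥ 10. But constraint 7 requires k + g ≤ 9, and 9 < 10. Contradiction.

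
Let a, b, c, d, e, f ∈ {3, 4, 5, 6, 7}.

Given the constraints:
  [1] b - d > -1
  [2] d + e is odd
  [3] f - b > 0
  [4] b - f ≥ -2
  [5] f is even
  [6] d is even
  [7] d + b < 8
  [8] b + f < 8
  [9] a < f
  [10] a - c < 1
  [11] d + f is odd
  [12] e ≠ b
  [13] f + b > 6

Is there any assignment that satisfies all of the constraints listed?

Unsatisfiable

Constraint 6 makes d even and constraint 5 makes f even, so d + f must be even. Constraint 11 says d + f is odd — contradiction.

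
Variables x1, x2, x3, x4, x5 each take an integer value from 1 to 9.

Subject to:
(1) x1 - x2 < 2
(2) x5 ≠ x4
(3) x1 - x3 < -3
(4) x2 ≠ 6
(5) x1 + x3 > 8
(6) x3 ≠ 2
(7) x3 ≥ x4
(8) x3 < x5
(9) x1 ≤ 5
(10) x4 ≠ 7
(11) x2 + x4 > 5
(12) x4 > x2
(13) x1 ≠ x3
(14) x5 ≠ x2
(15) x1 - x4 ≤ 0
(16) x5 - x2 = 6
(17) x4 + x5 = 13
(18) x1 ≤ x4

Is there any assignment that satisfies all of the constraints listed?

The assignment x1 = 3, x2 = 2, x3 = 7, x4 = 5, x5 = 8 works:
  constraint 1 holds since x1 - x2 = 1.
  constraint 3 holds since x1 - x3 = -4.
The rest check out directly.

Satisfiable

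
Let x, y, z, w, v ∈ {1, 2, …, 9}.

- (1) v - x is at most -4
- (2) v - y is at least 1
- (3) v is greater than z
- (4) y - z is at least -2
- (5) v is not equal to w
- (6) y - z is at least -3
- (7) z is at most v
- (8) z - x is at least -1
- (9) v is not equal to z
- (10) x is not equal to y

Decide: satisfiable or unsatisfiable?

Unsatisfiable

Constraints 1, 2, 4, and 8 give y − z ≥ -2, z − x ≥ -1, x − v ≥ 4, v − y ≥ 1.
Adding all 4 inequalities: the left sides telescope to 0, and the right sides sum to (-2) + (-1) + 4 + 1 = 2. So 0 ≥ 2, which is false.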